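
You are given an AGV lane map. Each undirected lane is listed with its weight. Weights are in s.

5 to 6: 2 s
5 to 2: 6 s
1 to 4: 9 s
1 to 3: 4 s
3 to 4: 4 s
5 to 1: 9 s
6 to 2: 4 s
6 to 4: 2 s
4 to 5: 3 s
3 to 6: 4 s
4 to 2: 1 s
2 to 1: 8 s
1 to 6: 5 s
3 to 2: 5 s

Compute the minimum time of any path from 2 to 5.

Compare a few routes:
2–4–6–5: 1+2+2 = 5
2–4–5: 1+3 = 4
2–6–5: 4+2 = 6
The minimum is 4 s via 2–4–5.

4 s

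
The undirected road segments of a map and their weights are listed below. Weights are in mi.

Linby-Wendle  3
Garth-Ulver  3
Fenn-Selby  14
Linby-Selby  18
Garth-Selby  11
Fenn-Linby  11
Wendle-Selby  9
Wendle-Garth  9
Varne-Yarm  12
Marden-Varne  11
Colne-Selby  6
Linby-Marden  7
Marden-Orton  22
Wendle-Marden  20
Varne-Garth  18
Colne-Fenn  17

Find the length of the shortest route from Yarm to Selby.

Compare a few routes:
Yarm - Varne - Marden - Linby - Selby: 12+11+7+18 = 48
Yarm - Varne - Marden - Linby - Wendle - Selby: 12+11+7+3+9 = 42
Yarm - Varne - Garth - Selby: 12+18+11 = 41
The minimum is 41 mi via Yarm - Varne - Garth - Selby.

41 mi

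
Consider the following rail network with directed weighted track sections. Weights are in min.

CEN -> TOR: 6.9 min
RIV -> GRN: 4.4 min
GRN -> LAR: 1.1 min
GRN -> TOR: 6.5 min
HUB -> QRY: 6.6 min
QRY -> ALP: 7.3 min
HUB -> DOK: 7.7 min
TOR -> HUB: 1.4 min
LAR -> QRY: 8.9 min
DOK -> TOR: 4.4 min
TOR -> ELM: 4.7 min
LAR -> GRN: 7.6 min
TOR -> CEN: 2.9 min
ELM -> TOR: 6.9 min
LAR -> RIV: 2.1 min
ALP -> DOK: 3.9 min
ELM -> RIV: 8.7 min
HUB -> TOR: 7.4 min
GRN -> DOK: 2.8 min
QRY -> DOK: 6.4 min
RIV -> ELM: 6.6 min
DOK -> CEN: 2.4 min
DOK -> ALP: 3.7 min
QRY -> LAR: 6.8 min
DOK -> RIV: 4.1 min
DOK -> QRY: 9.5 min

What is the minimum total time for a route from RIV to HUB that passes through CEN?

17.9 min

Shortest RIV→CEN: RIV–GRN–DOK–CEN = 9.6
Best CEN to HUB: CEN–TOR–HUB costing 8.3
Total via CEN: 9.6 + 8.3 = 17.9 min.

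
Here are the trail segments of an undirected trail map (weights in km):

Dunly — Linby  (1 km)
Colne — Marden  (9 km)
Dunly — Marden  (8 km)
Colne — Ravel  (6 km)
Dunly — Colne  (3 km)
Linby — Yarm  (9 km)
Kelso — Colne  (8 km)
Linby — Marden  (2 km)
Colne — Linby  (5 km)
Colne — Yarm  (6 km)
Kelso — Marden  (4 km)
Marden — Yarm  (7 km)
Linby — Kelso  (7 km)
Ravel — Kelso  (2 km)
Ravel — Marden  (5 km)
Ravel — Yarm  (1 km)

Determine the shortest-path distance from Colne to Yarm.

6 km

Compare a few routes:
Colne → Ravel → Yarm: 6+1 = 7
Colne → Kelso → Ravel → Yarm: 8+2+1 = 11
Colne → Dunly → Linby → Marden → Ravel → Yarm: 3+1+2+5+1 = 12
Colne → Yarm: 6 = 6
The minimum is 6 km via Colne → Yarm.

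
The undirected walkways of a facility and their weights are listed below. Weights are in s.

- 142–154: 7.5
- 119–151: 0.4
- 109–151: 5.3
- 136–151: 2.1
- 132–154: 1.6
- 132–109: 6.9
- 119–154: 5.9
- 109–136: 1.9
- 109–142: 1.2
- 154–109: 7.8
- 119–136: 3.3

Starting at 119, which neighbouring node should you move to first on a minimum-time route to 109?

Enumerating some paths:
119–136–109: 3.3+1.9 = 5.2
119–136–151–109: 3.3+2.1+5.3 = 10.7
119–151–109: 0.4+5.3 = 5.7
119–151–136–109: 0.4+2.1+1.9 = 4.4
Cheapest is 119–151–136–109 at 4.4 s.
So from 119 the first move is to 151.

151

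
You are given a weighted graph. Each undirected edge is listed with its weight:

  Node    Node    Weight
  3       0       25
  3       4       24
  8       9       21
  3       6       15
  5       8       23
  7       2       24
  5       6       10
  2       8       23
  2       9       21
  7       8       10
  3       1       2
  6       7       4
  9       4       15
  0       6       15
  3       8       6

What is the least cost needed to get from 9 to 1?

Enumerating some paths:
9 - 4 - 3 - 1: 15+24+2 = 41
9 - 8 - 3 - 1: 21+6+2 = 29
The minimum is 29 via 9 - 8 - 3 - 1.

29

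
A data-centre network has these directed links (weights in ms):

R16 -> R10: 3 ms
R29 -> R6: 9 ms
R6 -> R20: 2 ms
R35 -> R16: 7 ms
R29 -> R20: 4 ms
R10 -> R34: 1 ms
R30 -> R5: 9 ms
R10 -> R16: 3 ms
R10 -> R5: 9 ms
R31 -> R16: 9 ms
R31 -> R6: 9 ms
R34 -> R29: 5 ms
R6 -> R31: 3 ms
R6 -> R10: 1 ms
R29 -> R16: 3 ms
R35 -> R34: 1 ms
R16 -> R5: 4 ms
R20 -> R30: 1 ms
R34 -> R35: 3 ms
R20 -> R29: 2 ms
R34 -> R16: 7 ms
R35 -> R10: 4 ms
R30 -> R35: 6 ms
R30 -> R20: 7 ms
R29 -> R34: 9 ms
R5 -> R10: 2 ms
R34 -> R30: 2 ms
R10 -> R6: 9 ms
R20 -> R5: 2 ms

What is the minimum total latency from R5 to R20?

12 ms

Shortest distances from R5:
R5: 0
R10: 2  (via R5)
R34: 3  (via R10)
R30: 5  (via R34)
R16: 5  (via R10)
R35: 6  (via R34)
R29: 8  (via R34)
R6: 11  (via R10)
R20: 12  (via R30)
Shortest route: R5–R10–R34–R30–R20 = 12 ms.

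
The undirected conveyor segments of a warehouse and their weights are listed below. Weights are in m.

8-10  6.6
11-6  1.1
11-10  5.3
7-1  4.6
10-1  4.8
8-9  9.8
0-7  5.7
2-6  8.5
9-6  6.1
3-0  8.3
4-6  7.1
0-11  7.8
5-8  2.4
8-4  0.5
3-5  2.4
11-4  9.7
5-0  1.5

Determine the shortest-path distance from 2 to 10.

Running Dijkstra from 2:
2: 0
6: 8.5  (via 2)
11: 9.6  (via 6)
9: 14.6  (via 6)
10: 14.9  (via 11)
Shortest route: 2 → 6 → 11 → 10 = 14.9 m.

14.9 m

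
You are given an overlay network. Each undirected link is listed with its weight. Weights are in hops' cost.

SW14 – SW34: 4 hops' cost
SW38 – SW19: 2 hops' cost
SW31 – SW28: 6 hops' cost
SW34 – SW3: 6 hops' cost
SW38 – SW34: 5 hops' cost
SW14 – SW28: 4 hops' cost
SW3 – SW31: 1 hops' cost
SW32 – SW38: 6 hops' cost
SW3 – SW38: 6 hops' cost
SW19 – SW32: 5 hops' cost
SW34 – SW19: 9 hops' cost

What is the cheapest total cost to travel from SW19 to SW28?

Compare a few routes:
SW19 - SW38 - SW34 - SW3 - SW31 - SW28: 2+5+6+1+6 = 20
SW19 - SW34 - SW14 - SW28: 9+4+4 = 17
SW19 - SW38 - SW3 - SW31 - SW28: 2+6+1+6 = 15
Cheapest is SW19 - SW38 - SW3 - SW31 - SW28 at 15 hops' cost.

15 hops' cost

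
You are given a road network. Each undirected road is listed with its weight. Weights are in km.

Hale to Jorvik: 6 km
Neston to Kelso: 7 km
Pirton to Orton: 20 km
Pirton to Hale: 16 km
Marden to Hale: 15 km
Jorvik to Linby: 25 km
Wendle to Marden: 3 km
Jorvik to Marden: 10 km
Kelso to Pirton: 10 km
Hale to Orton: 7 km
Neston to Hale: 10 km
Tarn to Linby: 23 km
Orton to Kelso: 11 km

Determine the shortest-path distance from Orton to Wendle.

Settle nodes by increasing distance from Orton:
Orton: 0
Hale: 7  (via Orton)
Kelso: 11  (via Orton)
Jorvik: 13  (via Hale)
Neston: 17  (via Hale)
Pirton: 20  (via Orton)
Marden: 22  (via Hale)
Wendle: 25  (via Marden)
Shortest route: Orton–Hale–Marden–Wendle = 25 km.

25 km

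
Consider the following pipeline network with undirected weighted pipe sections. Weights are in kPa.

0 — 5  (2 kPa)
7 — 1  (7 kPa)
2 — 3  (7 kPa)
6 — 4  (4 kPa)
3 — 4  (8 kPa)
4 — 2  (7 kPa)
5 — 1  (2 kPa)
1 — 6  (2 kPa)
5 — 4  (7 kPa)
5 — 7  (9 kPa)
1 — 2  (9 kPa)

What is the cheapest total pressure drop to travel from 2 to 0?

Settle nodes by increasing distance from 2:
2: 0
3: 7  (via 2)
4: 7  (via 2)
1: 9  (via 2)
5: 11  (via 1)
6: 11  (via 4)
0: 13  (via 5)
Shortest route: 2 → 1 → 5 → 0 = 13 kPa.

13 kPa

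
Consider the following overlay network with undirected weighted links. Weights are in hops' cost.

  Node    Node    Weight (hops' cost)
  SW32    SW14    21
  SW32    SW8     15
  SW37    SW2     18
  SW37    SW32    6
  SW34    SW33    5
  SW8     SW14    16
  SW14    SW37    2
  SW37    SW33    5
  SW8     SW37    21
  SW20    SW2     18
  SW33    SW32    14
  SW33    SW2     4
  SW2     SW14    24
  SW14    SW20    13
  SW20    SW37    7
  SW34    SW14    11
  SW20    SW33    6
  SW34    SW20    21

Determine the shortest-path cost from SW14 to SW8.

Running Dijkstra from SW14:
SW14: 0
SW37: 2  (via SW14)
SW33: 7  (via SW37)
SW32: 8  (via SW37)
SW20: 9  (via SW37)
SW34: 11  (via SW14)
SW2: 11  (via SW33)
SW8: 16  (via SW14)
Shortest route: SW14–SW8 = 16 hops' cost.

16 hops' cost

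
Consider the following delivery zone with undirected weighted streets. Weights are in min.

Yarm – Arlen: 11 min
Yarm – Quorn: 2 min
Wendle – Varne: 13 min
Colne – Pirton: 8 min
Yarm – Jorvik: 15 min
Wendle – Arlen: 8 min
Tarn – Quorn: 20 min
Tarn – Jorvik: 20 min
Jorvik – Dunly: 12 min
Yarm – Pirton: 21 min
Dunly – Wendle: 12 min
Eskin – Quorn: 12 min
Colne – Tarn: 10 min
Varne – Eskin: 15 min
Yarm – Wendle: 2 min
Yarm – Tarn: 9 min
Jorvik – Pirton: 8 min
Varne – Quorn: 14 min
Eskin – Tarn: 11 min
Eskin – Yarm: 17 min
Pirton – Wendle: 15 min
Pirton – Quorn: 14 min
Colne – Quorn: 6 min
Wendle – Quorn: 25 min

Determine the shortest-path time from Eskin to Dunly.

28 min

Shortest distances from Eskin:
Eskin: 0
Tarn: 11  (via Eskin)
Quorn: 12  (via Eskin)
Yarm: 14  (via Quorn)
Varne: 15  (via Eskin)
Wendle: 16  (via Yarm)
Colne: 18  (via Quorn)
Arlen: 24  (via Wendle)
Pirton: 26  (via Quorn)
Dunly: 28  (via Wendle)
Shortest route: Eskin–Quorn–Yarm–Wendle–Dunly = 28 min.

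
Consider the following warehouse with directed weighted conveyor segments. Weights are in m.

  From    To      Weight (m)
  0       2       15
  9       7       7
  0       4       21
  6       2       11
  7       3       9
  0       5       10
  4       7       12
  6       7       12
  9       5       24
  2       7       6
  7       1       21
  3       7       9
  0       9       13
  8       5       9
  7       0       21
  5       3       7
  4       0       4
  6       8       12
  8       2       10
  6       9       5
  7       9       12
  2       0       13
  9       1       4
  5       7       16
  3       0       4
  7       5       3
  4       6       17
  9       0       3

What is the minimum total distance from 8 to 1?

Shortest distances from 8:
8: 0
5: 9  (via 8)
2: 10  (via 8)
3: 16  (via 5)
7: 16  (via 2)
0: 20  (via 3)
9: 28  (via 7)
1: 32  (via 9)
Shortest route: 8 → 2 → 7 → 9 → 1 = 32 m.

32 m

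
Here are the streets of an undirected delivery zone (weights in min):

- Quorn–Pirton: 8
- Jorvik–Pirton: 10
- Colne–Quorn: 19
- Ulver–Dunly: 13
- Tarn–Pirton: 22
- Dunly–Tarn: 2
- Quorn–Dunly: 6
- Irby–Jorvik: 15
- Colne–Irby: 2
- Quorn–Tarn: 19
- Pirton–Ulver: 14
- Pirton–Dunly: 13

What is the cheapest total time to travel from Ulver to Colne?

38 min

Settle nodes by increasing distance from Ulver:
Ulver: 0
Dunly: 13  (via Ulver)
Pirton: 14  (via Ulver)
Tarn: 15  (via Dunly)
Quorn: 19  (via Dunly)
Jorvik: 24  (via Pirton)
Colne: 38  (via Quorn)
Shortest route: Ulver → Dunly → Quorn → Colne = 38 min.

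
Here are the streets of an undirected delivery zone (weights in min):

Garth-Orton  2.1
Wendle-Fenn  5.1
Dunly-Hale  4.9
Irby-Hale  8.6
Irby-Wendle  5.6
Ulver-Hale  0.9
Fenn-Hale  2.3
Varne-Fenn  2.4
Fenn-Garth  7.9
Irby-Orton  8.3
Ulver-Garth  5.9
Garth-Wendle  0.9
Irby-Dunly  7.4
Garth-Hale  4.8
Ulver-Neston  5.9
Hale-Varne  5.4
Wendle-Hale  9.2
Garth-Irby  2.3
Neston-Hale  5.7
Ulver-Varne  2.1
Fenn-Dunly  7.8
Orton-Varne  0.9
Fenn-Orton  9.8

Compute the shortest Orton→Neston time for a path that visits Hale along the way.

Best Orton to Hale: Orton → Varne → Ulver → Hale costing 3.9
Best Hale to Neston: Hale → Neston costing 5.7
Total via Hale: 3.9 + 5.7 = 9.6 min.

9.6 min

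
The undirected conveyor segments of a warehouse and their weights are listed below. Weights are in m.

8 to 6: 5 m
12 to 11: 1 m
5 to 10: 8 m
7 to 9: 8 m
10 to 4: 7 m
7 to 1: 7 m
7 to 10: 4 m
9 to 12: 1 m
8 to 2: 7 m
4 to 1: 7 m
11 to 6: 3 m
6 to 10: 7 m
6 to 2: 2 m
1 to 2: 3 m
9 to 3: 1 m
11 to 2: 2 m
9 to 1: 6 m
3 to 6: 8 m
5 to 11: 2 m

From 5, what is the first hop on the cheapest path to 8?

Compare a few routes:
5 → 11 → 2 → 8: 2+2+7 = 11
5 → 11 → 2 → 6 → 8: 2+2+2+5 = 11
5 → 11 → 6 → 8: 2+3+5 = 10
The minimum is 10 m via 5 → 11 → 6 → 8.
So from 5 the first move is to 11.

11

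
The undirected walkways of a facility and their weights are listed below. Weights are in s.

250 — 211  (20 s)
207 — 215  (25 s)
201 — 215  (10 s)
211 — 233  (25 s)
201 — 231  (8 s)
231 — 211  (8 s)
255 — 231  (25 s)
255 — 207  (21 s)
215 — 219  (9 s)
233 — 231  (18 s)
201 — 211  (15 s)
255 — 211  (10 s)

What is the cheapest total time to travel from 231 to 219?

Enumerating some paths:
231–211–201–215–219: 8+15+10+9 = 42
231–201–215–219: 8+10+9 = 27
The minimum is 27 s via 231–201–215–219.

27 s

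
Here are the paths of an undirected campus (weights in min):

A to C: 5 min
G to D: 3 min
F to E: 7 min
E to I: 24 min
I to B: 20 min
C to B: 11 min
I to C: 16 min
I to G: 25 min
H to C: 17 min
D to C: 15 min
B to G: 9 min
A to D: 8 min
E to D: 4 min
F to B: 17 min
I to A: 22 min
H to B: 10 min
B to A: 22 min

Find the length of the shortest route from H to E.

Candidate routes:
H - C - A - D - E: 17+5+8+4 = 34
H - B - G - D - E: 10+9+3+4 = 26
H - B - F - E: 10+17+7 = 34
The minimum is 26 min via H - B - G - D - E.

26 min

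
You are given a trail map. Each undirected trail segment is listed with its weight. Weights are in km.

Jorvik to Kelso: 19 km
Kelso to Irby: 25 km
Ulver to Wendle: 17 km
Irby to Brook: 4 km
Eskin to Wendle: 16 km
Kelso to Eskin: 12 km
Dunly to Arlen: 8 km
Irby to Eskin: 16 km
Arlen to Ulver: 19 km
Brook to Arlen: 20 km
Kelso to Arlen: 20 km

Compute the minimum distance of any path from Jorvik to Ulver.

Running Dijkstra from Jorvik:
Jorvik: 0
Kelso: 19  (via Jorvik)
Eskin: 31  (via Kelso)
Arlen: 39  (via Kelso)
Irby: 44  (via Kelso)
Dunly: 47  (via Arlen)
Wendle: 47  (via Eskin)
Brook: 48  (via Irby)
Ulver: 58  (via Arlen)
Shortest route: Jorvik → Kelso → Arlen → Ulver = 58 km.

58 km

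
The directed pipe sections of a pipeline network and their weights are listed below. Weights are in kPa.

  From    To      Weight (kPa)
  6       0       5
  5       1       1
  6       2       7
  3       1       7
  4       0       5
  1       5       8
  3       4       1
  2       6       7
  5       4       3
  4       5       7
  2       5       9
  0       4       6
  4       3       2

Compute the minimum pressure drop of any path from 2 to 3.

14 kPa

Settle nodes by increasing distance from 2:
2: 0
6: 7  (via 2)
5: 9  (via 2)
1: 10  (via 5)
0: 12  (via 6)
4: 12  (via 5)
3: 14  (via 4)
Shortest route: 2 → 5 → 4 → 3 = 14 kPa.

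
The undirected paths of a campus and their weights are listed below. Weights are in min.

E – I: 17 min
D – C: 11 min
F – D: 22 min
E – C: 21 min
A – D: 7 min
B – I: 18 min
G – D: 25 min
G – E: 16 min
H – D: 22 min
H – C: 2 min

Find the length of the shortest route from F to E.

54 min

Shortest distances from F:
F: 0
D: 22  (via F)
A: 29  (via D)
C: 33  (via D)
H: 35  (via C)
G: 47  (via D)
E: 54  (via C)
Shortest route: F → D → C → E = 54 min.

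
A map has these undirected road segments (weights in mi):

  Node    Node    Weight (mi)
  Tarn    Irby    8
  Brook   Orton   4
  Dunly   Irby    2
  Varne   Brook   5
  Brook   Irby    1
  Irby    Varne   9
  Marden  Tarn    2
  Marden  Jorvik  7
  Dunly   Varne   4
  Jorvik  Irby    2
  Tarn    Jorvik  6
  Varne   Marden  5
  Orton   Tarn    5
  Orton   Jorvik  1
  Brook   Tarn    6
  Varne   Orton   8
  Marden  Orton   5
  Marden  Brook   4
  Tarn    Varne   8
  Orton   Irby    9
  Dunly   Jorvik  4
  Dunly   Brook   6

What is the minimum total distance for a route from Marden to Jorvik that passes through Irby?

Shortest Marden→Irby: Marden–Brook–Irby = 5
Best Irby to Jorvik: Irby–Jorvik costing 2
Total via Irby: 5 + 2 = 7 mi.

7 mi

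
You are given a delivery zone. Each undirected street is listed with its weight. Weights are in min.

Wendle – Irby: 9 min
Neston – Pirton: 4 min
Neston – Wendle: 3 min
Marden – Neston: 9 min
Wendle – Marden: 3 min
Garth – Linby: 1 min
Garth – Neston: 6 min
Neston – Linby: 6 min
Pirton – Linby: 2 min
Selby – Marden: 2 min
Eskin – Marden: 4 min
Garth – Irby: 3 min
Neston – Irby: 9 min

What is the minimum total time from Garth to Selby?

Compare a few routes:
Garth - Linby - Pirton - Neston - Wendle - Marden - Selby: 1+2+4+3+3+2 = 15
Garth - Neston - Wendle - Marden - Selby: 6+3+3+2 = 14
Garth - Neston - Marden - Selby: 6+9+2 = 17
Garth - Linby - Neston - Wendle - Marden - Selby: 1+6+3+3+2 = 15
The minimum is 14 min via Garth - Neston - Wendle - Marden - Selby.

14 min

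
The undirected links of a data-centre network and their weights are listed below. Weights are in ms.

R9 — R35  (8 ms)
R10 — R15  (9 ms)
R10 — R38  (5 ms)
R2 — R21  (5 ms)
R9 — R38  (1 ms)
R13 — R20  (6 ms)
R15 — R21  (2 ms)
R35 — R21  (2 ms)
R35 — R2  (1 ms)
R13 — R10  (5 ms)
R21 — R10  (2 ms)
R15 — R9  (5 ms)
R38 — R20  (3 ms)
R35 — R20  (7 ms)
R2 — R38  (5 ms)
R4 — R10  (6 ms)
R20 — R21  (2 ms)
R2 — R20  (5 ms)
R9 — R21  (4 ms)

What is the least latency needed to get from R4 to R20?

10 ms

Shortest distances from R4:
R4: 0
R10: 6  (via R4)
R21: 8  (via R10)
R20: 10  (via R21)
Shortest route: R4 → R10 → R21 → R20 = 10 ms.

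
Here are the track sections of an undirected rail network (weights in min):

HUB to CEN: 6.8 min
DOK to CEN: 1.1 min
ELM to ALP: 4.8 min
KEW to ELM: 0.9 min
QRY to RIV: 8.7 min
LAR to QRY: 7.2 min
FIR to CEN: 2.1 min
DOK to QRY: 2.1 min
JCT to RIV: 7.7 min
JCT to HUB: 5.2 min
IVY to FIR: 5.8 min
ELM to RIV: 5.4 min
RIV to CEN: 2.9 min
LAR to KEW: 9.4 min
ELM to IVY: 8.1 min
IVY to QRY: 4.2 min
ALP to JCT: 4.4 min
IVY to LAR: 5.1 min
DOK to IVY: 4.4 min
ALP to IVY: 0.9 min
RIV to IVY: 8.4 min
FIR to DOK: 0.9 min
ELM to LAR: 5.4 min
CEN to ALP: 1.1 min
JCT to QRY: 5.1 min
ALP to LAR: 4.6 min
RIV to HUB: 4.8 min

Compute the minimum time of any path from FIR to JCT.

7.5 min

Candidate routes:
FIR → DOK → CEN → ALP → JCT: 0.9+1.1+1.1+4.4 = 7.5
FIR → CEN → ALP → JCT: 2.1+1.1+4.4 = 7.6
Cheapest is FIR → DOK → CEN → ALP → JCT at 7.5 min.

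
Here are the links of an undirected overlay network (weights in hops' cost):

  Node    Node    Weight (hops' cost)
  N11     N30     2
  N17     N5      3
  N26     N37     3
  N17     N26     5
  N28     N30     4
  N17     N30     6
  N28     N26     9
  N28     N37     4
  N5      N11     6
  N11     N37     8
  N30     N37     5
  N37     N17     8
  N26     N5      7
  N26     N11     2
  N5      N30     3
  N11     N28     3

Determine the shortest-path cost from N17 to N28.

Running Dijkstra from N17:
N17: 0
N5: 3  (via N17)
N26: 5  (via N17)
N30: 6  (via N17)
N11: 7  (via N26)
N37: 8  (via N17)
N28: 10  (via N30)
Shortest route: N17 → N30 → N28 = 10 hops' cost.

10 hops' cost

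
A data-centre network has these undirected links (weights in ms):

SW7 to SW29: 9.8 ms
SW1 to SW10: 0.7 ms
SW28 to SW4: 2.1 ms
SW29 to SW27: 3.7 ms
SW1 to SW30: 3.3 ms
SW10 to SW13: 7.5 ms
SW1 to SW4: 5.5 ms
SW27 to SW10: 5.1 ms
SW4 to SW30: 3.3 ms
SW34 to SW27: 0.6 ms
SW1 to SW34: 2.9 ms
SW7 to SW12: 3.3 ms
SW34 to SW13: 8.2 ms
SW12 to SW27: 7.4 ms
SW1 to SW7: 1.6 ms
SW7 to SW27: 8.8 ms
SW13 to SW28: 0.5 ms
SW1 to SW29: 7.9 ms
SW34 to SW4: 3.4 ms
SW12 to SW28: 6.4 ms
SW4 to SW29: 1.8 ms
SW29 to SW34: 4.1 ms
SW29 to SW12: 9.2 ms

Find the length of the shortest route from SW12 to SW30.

Shortest distances from SW12:
SW12: 0
SW7: 3.3  (via SW12)
SW1: 4.9  (via SW7)
SW10: 5.6  (via SW1)
SW28: 6.4  (via SW12)
SW13: 6.9  (via SW28)
SW27: 7.4  (via SW12)
SW34: 7.8  (via SW1)
SW30: 8.2  (via SW1)
Shortest route: SW12 → SW7 → SW1 → SW30 = 8.2 ms.

8.2 ms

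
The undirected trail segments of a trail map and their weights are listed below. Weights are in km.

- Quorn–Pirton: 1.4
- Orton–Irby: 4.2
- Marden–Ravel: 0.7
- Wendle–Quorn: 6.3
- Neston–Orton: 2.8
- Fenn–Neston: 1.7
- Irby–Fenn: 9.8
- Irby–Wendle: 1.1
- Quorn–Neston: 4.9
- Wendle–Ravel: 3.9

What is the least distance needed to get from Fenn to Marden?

14.4 km

Compare a few routes:
Fenn - Neston - Quorn - Wendle - Ravel - Marden: 1.7+4.9+6.3+3.9+0.7 = 17.5
Fenn - Irby - Wendle - Ravel - Marden: 9.8+1.1+3.9+0.7 = 15.5
Fenn - Neston - Orton - Irby - Wendle - Ravel - Marden: 1.7+2.8+4.2+1.1+3.9+0.7 = 14.4
The minimum is 14.4 km via Fenn - Neston - Orton - Irby - Wendle - Ravel - Marden.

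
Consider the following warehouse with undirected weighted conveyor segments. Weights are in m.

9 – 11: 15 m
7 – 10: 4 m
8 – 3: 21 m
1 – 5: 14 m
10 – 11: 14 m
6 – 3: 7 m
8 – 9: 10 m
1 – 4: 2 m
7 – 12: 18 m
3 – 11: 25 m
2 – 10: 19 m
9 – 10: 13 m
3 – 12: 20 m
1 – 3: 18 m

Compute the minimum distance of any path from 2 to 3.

58 m

Enumerating some paths:
2 → 10 → 11 → 3: 19+14+25 = 58
2 → 10 → 9 → 11 → 3: 19+13+15+25 = 72
2 → 10 → 7 → 12 → 3: 19+4+18+20 = 61
2 → 10 → 9 → 8 → 3: 19+13+10+21 = 63
The minimum is 58 m via 2 → 10 → 11 → 3.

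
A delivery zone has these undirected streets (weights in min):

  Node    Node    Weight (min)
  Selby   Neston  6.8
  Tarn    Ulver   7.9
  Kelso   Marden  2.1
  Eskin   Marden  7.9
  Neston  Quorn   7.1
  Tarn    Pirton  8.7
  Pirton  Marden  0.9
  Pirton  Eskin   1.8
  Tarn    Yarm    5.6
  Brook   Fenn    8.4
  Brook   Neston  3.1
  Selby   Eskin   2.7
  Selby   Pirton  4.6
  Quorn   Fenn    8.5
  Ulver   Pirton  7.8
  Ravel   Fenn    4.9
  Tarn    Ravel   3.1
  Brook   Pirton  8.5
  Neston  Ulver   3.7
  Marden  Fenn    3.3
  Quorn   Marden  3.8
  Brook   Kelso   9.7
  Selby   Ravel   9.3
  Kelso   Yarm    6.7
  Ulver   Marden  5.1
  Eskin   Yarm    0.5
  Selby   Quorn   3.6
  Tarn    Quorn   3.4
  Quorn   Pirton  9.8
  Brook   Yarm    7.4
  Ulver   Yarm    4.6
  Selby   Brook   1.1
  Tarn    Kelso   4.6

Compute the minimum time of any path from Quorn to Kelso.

5.9 min

Enumerating some paths:
Quorn → Marden → Kelso: 3.8+2.1 = 5.9
Quorn → Tarn → Kelso: 3.4+4.6 = 8
Quorn → Selby → Eskin → Pirton → Marden → Kelso: 3.6+2.7+1.8+0.9+2.1 = 11.1
Cheapest is Quorn → Marden → Kelso at 5.9 min.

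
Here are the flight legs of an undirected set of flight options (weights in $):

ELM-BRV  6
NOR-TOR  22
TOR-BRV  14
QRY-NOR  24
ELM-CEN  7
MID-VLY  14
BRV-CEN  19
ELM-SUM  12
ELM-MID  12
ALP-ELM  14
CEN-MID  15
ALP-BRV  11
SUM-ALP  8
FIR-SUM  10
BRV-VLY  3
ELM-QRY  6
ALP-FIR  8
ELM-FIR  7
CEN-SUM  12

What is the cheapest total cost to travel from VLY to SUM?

$21

Settle nodes by increasing distance from VLY:
VLY: 0
BRV: 3  (via VLY)
ELM: 9  (via BRV)
MID: 14  (via VLY)
ALP: 14  (via BRV)
QRY: 15  (via ELM)
FIR: 16  (via ELM)
CEN: 16  (via ELM)
TOR: 17  (via BRV)
SUM: 21  (via ELM)
Shortest route: VLY → BRV → ELM → SUM = $21.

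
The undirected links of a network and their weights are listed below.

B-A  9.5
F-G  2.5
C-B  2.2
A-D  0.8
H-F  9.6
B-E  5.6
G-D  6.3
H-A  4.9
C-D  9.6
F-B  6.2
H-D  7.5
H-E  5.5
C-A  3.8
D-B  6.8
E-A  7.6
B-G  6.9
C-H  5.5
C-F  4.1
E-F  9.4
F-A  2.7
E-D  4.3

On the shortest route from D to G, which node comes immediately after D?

A

Compare a few routes:
D → G: 6.3 = 6.3
D → A → F → G: 0.8+2.7+2.5 = 6
Cheapest is D → A → F → G at 6.
So from D the first move is to A.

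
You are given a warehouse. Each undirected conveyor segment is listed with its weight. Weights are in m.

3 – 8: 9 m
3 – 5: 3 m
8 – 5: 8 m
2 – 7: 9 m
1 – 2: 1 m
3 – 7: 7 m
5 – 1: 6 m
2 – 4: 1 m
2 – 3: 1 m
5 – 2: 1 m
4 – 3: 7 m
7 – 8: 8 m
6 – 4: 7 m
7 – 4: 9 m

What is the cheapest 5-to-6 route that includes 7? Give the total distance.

Best 5 to 7: 5 → 2 → 3 → 7 costing 9
Best 7 to 6: 7 → 4 → 6 costing 16
Total via 7: 9 + 16 = 25 m.

25 m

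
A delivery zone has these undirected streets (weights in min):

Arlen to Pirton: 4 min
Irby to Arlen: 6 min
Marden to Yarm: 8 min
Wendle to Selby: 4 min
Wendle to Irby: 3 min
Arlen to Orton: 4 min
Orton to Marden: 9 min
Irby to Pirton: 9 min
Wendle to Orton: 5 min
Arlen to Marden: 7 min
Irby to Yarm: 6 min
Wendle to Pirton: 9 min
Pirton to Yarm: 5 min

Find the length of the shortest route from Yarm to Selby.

Compare a few routes:
Yarm–Irby–Wendle–Selby: 6+3+4 = 13
Yarm–Pirton–Wendle–Selby: 5+9+4 = 18
Cheapest is Yarm–Irby–Wendle–Selby at 13 min.

13 min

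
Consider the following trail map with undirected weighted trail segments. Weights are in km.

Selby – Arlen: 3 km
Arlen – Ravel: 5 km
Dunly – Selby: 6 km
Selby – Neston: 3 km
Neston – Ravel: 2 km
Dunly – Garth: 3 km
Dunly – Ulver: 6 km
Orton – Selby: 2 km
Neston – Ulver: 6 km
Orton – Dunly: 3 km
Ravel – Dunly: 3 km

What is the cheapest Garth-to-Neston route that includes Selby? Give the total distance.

Best Garth to Selby: Garth → Dunly → Orton → Selby costing 8
Shortest Selby→Neston: Selby → Neston = 3
Total via Selby: 8 + 3 = 11 km.

11 km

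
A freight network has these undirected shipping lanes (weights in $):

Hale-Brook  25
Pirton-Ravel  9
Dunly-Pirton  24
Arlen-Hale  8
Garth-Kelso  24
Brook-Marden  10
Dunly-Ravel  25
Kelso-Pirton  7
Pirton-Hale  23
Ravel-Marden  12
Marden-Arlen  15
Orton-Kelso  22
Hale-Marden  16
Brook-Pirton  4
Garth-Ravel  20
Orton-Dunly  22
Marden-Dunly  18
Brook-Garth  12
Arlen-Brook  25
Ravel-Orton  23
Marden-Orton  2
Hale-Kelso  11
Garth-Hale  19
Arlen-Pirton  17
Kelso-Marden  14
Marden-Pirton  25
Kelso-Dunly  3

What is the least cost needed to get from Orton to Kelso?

$16

Enumerating some paths:
Orton → Marden → Kelso: 2+14 = 16
Orton → Marden → Brook → Pirton → Kelso: 2+10+4+7 = 23
Orton → Kelso: 22 = 22
Cheapest is Orton → Marden → Kelso at $16.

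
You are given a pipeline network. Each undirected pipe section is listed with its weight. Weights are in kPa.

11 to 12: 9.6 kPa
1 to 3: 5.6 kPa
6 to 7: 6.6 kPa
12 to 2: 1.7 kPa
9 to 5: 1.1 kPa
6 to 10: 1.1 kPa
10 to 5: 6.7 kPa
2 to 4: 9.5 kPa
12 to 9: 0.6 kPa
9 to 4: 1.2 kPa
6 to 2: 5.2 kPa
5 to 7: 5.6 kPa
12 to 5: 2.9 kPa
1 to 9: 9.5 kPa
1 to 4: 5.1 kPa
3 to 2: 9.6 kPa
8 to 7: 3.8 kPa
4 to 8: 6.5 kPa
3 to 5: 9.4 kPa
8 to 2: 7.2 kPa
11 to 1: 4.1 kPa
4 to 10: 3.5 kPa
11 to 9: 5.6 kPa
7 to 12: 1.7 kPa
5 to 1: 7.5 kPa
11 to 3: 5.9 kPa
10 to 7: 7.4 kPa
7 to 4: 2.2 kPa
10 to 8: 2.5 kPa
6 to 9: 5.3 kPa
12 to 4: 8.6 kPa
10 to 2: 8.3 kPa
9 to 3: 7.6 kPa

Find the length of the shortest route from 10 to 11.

10.3 kPa

Running Dijkstra from 10:
10: 0
6: 1.1  (via 10)
8: 2.5  (via 10)
4: 3.5  (via 10)
9: 4.7  (via 4)
12: 5.3  (via 9)
7: 5.7  (via 4)
5: 5.8  (via 9)
2: 6.3  (via 6)
1: 8.6  (via 4)
11: 10.3  (via 9)
Shortest route: 10–4–9–11 = 10.3 kPa.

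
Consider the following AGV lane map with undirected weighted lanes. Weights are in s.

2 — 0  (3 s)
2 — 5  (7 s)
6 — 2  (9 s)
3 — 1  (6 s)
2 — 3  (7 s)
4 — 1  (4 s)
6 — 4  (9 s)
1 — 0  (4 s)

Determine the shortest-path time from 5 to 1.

Candidate routes:
5–2–3–1: 7+7+6 = 20
5–2–0–1: 7+3+4 = 14
5–2–6–4–1: 7+9+9+4 = 29
The minimum is 14 s via 5–2–0–1.

14 s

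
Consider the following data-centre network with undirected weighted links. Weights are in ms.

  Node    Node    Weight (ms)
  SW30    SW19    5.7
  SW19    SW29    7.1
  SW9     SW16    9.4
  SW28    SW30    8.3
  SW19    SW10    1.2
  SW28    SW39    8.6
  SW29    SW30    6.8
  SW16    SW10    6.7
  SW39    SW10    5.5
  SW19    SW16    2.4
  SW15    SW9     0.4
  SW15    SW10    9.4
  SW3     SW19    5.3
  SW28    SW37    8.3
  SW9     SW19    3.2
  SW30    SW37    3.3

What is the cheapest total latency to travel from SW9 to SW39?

Settle nodes by increasing distance from SW9:
SW9: 0
SW15: 0.4  (via SW9)
SW19: 3.2  (via SW9)
SW10: 4.4  (via SW19)
SW16: 5.6  (via SW19)
SW3: 8.5  (via SW19)
SW30: 8.9  (via SW19)
SW39: 9.9  (via SW10)
Shortest route: SW9–SW19–SW10–SW39 = 9.9 ms.

9.9 ms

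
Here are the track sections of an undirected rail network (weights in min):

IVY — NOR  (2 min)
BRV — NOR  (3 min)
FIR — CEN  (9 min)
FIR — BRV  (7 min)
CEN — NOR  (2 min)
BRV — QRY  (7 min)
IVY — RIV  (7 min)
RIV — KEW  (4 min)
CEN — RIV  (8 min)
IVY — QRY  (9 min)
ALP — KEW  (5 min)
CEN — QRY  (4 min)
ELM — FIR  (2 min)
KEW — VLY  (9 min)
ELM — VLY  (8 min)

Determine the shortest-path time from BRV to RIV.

Enumerating some paths:
BRV - QRY - CEN - RIV: 7+4+8 = 19
BRV - NOR - CEN - RIV: 3+2+8 = 13
BRV - NOR - IVY - RIV: 3+2+7 = 12
Cheapest is BRV - NOR - IVY - RIV at 12 min.

12 min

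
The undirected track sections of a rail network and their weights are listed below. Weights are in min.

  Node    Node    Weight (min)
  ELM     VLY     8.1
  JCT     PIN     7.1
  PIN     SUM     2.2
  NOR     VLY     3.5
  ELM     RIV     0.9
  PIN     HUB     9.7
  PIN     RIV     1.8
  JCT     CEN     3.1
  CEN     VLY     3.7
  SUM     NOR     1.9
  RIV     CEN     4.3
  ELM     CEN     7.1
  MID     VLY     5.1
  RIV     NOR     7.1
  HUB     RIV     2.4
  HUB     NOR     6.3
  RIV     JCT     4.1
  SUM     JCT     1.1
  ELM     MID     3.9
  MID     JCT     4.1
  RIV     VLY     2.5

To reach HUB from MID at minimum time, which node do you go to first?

Compare a few routes:
MID–VLY–RIV–HUB: 5.1+2.5+2.4 = 10
MID–JCT–RIV–HUB: 4.1+4.1+2.4 = 10.6
MID–JCT–SUM–PIN–RIV–HUB: 4.1+1.1+2.2+1.8+2.4 = 11.6
MID–ELM–RIV–HUB: 3.9+0.9+2.4 = 7.2
The minimum is 7.2 min via MID–ELM–RIV–HUB.
So from MID the first move is to ELM.

ELM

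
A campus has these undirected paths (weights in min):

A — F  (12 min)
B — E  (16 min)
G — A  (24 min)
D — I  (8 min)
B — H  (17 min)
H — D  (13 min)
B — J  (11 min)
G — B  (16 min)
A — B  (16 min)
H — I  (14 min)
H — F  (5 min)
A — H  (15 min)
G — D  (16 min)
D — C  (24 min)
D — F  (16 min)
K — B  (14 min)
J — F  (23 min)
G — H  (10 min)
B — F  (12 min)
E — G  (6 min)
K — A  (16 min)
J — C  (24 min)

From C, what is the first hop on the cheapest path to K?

Enumerating some paths:
C → J → B → K: 24+11+14 = 49
C → J → B → A → K: 24+11+16+16 = 67
C → D → F → B → K: 24+16+12+14 = 66
C → D → F → A → K: 24+16+12+16 = 68
Cheapest is C → J → B → K at 49 min.
So from C the first move is to J.

J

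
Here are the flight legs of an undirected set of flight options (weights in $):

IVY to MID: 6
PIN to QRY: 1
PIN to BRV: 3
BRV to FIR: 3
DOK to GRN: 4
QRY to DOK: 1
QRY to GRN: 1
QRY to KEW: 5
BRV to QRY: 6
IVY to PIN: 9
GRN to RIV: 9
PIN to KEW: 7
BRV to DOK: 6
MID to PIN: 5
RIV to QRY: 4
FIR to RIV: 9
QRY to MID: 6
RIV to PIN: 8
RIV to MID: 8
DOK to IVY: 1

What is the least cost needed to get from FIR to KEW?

Shortest distances from FIR:
FIR: 0
BRV: 3  (via FIR)
PIN: 6  (via BRV)
QRY: 7  (via PIN)
DOK: 8  (via QRY)
GRN: 8  (via QRY)
RIV: 9  (via FIR)
IVY: 9  (via DOK)
MID: 11  (via PIN)
KEW: 12  (via QRY)
Shortest route: FIR → BRV → PIN → QRY → KEW = $12.

$12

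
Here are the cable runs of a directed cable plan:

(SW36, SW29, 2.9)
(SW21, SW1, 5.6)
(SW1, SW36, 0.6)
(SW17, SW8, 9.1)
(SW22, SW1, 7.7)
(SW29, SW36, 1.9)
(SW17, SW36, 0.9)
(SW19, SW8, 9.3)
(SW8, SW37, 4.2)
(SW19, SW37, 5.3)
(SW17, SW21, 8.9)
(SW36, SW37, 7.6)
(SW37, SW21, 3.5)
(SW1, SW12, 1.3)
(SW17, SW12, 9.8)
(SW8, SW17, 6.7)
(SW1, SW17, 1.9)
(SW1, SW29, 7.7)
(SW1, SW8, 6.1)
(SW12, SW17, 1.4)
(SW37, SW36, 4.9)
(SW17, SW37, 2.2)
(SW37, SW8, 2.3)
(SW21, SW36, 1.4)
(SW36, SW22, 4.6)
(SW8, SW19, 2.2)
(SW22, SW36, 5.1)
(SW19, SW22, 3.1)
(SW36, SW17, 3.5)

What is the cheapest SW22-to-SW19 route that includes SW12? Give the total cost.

Shortest SW22→SW12: SW22–SW1–SW12 = 9
Shortest SW12→SW19: SW12–SW17–SW37–SW8–SW19 = 8.1
Total via SW12: 9 + 8.1 = 17.1.

17.1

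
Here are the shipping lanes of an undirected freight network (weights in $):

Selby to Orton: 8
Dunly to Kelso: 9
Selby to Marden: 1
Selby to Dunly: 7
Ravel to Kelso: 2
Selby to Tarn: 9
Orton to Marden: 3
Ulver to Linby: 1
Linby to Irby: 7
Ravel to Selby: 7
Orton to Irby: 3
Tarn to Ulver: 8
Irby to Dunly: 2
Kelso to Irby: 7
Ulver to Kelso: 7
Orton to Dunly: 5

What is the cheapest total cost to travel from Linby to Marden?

Shortest distances from Linby:
Linby: 0
Ulver: 1  (via Linby)
Irby: 7  (via Linby)
Kelso: 8  (via Ulver)
Dunly: 9  (via Irby)
Tarn: 9  (via Ulver)
Ravel: 10  (via Kelso)
Orton: 10  (via Irby)
Marden: 13  (via Orton)
Shortest route: Linby–Irby–Orton–Marden = $13.

$13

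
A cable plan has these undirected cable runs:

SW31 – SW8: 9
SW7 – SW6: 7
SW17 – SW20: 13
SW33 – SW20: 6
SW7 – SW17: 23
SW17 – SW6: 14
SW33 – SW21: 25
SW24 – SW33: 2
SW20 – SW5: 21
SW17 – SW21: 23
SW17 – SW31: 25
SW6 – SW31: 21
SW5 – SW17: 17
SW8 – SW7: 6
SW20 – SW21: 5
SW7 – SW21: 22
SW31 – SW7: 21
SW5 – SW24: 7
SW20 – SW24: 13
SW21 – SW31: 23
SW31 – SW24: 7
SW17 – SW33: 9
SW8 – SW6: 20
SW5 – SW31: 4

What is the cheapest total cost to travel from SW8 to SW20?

Shortest distances from SW8:
SW8: 0
SW7: 6  (via SW8)
SW31: 9  (via SW8)
SW5: 13  (via SW31)
SW6: 13  (via SW7)
SW24: 16  (via SW31)
SW33: 18  (via SW24)
SW20: 24  (via SW33)
Shortest route: SW8–SW31–SW24–SW33–SW20 = 24.

24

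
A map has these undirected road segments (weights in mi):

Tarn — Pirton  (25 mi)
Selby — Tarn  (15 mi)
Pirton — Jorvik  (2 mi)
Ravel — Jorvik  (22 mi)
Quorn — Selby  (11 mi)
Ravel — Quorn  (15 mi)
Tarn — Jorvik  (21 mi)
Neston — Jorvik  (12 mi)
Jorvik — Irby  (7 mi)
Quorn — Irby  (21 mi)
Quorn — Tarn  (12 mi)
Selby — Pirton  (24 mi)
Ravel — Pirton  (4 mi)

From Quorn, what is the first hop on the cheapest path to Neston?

Candidate routes:
Quorn–Selby–Pirton–Jorvik–Neston: 11+24+2+12 = 49
Quorn–Tarn–Jorvik–Neston: 12+21+12 = 45
Quorn–Irby–Jorvik–Neston: 21+7+12 = 40
Quorn–Ravel–Pirton–Jorvik–Neston: 15+4+2+12 = 33
Cheapest is Quorn–Ravel–Pirton–Jorvik–Neston at 33 mi.
So from Quorn the first move is to Ravel.

Ravel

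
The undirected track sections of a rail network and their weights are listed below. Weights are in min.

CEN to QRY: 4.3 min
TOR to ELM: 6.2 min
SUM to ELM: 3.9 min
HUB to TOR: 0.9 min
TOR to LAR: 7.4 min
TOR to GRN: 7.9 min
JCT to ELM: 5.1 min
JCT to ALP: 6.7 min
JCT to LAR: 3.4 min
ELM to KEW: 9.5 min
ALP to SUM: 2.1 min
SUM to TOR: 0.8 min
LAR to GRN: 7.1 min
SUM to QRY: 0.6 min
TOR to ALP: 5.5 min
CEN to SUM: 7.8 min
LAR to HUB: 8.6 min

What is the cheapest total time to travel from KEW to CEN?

Compare a few routes:
KEW - ELM - SUM - QRY - CEN: 9.5+3.9+0.6+4.3 = 18.3
KEW - ELM - TOR - SUM - QRY - CEN: 9.5+6.2+0.8+0.6+4.3 = 21.4
KEW - ELM - SUM - CEN: 9.5+3.9+7.8 = 21.2
The minimum is 18.3 min via KEW - ELM - SUM - QRY - CEN.

18.3 min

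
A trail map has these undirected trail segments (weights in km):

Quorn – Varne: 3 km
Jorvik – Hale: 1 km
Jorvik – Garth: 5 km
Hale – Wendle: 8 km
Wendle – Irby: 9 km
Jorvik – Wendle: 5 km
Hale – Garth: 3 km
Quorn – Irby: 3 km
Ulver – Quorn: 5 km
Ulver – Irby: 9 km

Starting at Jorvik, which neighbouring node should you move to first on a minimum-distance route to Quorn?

Candidate routes:
Jorvik - Hale - Wendle - Irby - Quorn: 1+8+9+3 = 21
Jorvik - Garth - Hale - Wendle - Irby - Quorn: 5+3+8+9+3 = 28
Jorvik - Wendle - Irby - Quorn: 5+9+3 = 17
The minimum is 17 km via Jorvik - Wendle - Irby - Quorn.
So from Jorvik the first move is to Wendle.

Wendle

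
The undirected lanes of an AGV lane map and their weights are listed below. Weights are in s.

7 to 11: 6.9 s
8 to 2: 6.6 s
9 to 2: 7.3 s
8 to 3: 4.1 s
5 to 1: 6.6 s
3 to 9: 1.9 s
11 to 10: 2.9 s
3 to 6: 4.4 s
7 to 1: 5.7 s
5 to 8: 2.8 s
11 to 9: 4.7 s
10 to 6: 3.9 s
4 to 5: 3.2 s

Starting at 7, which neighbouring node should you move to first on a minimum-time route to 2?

Candidate routes:
7–1–5–8–2: 5.7+6.6+2.8+6.6 = 21.7
7–11–9–2: 6.9+4.7+7.3 = 18.9
7–11–9–3–8–2: 6.9+4.7+1.9+4.1+6.6 = 24.2
Cheapest is 7–11–9–2 at 18.9 s.
So from 7 the first move is to 11.

11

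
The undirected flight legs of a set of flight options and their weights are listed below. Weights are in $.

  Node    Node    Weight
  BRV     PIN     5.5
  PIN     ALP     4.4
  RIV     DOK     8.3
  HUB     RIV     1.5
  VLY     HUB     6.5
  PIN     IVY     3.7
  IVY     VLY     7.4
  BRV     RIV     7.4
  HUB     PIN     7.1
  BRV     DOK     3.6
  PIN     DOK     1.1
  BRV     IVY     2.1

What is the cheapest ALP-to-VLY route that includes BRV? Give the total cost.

Shortest ALP→BRV: ALP–PIN–DOK–BRV = 9.1
Best BRV to VLY: BRV–IVY–VLY costing 9.5
Total via BRV: 9.1 + 9.5 = $18.6.

$18.6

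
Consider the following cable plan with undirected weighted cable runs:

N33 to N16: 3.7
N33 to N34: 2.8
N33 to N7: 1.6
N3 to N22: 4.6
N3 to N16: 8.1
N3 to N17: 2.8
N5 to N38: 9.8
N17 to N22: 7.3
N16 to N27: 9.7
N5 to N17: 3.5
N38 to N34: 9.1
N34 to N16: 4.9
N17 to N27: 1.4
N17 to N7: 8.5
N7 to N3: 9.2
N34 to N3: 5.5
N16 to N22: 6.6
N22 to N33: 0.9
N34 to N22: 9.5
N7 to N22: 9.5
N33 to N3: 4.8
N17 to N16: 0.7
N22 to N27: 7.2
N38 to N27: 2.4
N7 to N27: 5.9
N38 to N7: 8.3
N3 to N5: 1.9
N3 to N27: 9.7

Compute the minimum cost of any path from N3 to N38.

Enumerating some paths:
N3 → N5 → N38: 1.9+9.8 = 11.7
N3 → N17 → N27 → N38: 2.8+1.4+2.4 = 6.6
N3 → N5 → N17 → N27 → N38: 1.9+3.5+1.4+2.4 = 9.2
The minimum is 6.6 via N3 → N17 → N27 → N38.

6.6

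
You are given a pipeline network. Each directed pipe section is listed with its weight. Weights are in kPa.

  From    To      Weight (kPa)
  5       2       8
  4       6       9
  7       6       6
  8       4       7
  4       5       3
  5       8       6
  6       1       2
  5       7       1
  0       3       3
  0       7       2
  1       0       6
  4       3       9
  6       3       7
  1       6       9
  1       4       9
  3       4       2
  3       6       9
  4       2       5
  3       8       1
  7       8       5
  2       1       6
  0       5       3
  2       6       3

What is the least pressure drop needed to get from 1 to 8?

10 kPa

Candidate routes:
1 - 0 - 7 - 8: 6+2+5 = 13
1 - 0 - 3 - 8: 6+3+1 = 10
The minimum is 10 kPa via 1 - 0 - 3 - 8.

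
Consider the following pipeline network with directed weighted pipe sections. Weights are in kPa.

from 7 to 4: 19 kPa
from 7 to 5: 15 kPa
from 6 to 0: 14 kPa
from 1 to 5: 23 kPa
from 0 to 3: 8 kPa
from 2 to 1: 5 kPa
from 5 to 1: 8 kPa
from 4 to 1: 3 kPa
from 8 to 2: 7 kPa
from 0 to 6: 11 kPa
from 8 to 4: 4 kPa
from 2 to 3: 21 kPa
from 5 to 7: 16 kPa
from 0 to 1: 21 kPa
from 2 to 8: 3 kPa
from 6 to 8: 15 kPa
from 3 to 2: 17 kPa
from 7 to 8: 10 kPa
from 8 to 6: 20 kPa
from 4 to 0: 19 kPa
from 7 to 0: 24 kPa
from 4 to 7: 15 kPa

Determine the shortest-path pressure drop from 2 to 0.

Candidate routes:
2 → 8 → 4 → 0: 3+4+19 = 26
2 → 8 → 6 → 0: 3+20+14 = 37
Cheapest is 2 → 8 → 4 → 0 at 26 kPa.

26 kPa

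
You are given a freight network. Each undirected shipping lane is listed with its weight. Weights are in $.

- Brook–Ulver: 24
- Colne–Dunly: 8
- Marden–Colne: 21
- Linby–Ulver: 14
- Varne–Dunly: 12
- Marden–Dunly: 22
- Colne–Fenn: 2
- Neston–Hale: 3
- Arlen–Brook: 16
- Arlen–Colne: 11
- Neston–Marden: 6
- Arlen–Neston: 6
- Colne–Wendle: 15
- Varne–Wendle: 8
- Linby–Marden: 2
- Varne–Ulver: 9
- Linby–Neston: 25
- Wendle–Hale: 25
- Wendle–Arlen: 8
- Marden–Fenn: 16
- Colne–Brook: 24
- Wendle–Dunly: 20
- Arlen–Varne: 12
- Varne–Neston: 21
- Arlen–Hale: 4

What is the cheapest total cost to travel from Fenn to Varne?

Enumerating some paths:
Fenn–Colne–Wendle–Varne: 2+15+8 = 25
Fenn–Colne–Arlen–Varne: 2+11+12 = 25
Fenn–Colne–Dunly–Varne: 2+8+12 = 22
Cheapest is Fenn–Colne–Dunly–Varne at $22.

$22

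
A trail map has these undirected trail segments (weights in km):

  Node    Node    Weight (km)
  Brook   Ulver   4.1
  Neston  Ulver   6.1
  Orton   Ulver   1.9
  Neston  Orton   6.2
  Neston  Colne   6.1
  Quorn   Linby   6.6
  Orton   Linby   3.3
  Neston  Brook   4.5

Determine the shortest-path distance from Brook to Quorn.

15.9 km

Settle nodes by increasing distance from Brook:
Brook: 0
Ulver: 4.1  (via Brook)
Neston: 4.5  (via Brook)
Orton: 6  (via Ulver)
Linby: 9.3  (via Orton)
Colne: 10.6  (via Neston)
Quorn: 15.9  (via Linby)
Shortest route: Brook → Ulver → Orton → Linby → Quorn = 15.9 km.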